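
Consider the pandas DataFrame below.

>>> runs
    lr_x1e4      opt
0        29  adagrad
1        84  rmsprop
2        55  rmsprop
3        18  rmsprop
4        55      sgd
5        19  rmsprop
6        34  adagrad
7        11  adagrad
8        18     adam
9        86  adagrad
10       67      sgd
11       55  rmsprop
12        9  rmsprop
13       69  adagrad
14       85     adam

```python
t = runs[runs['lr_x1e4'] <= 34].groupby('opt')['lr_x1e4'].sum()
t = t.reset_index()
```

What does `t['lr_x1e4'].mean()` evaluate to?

46.0

filter rows where lr_x1e4 <= 34:
    lr_x1e4      opt
0        29  adagrad
3        18  rmsprop
5        19  rmsprop
6        34  adagrad
7        11  adagrad
8        18     adam
12        9  rmsprop
group by opt, sum of lr_x1e4:
opt
adagrad    74
adam       18
rmsprop    46
Name: lr_x1e4, dtype: int64
reset_index():
       opt  lr_x1e4
0  adagrad       74
1     adam       18
2  rmsprop       46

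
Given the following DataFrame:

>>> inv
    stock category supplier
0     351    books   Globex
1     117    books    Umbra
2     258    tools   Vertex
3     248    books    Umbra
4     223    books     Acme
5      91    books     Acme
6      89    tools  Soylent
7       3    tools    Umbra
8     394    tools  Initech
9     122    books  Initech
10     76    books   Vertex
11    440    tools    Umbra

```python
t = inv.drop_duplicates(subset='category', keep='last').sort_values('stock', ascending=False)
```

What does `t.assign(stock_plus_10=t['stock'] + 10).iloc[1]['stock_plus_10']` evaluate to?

86

drop duplicate category (keep=last):
    stock category supplier
10     76    books   Vertex
11    440    tools    Umbra
sort by stock descending:
    stock category supplier
11    440    tools    Umbra
10     76    books   Vertex
add column stock_plus_10 = t['stock'] + 10:
    stock category supplier  stock_plus_10
11    440    tools    Umbra            450
10     76    books   Vertex             86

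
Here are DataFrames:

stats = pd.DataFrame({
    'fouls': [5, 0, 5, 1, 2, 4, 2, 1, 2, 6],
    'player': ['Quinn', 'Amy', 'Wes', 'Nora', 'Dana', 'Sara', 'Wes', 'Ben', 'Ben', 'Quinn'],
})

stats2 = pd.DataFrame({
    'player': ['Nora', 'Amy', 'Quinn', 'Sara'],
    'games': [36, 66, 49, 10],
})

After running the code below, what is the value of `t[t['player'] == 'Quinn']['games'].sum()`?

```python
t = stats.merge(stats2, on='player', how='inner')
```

merge on 'player' (how='inner') → 5 rows:
   fouls player  games
0      5  Quinn     49
1      0    Amy     66
2      1   Nora     36
3      4   Sara     10
4      6  Quinn     49
filter rows where player == 'Quinn':
   fouls player  games
0      5  Quinn     49
4      6  Quinn     49
So sum() = 98.

98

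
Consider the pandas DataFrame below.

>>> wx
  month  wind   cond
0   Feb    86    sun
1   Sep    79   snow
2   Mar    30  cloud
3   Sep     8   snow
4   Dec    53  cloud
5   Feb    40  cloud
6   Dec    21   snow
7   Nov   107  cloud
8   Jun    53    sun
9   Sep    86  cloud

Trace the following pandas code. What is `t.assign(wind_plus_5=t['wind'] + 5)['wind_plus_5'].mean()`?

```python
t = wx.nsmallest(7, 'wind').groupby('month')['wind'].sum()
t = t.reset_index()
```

61.8

take 7 rows with smallest wind:
  month  wind   cond
3   Sep     8   snow
6   Dec    21   snow
2   Mar    30  cloud
5   Feb    40  cloud
4   Dec    53  cloud
8   Jun    53    sun
1   Sep    79   snow
group by month, sum of wind:
month
Dec    74
Feb    40
Jun    53
Mar    30
Sep    87
Name: wind, dtype: int64
reset_index():
  month  wind
0   Dec    74
1   Feb    40
2   Jun    53
3   Mar    30
4   Sep    87
add column wind_plus_5 = t['wind'] + 5:
  month  wind  wind_plus_5
0   Dec    74           79
1   Feb    40           45
2   Jun    53           58
3   Mar    30           35
4   Sep    87           92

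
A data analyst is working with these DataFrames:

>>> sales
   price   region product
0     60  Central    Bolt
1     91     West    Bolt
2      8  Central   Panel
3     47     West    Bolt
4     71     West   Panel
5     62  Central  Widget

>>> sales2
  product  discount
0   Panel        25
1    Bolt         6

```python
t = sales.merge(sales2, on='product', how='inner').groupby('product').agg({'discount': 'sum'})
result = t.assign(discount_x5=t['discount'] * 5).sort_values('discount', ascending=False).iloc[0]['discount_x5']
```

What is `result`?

merge on 'product' (how='inner') → 5 rows:
   price   region product  discount
0     60  Central    Bolt         6
1     91     West    Bolt         6
2      8  Central   Panel        25
3     47     West    Bolt         6
4     71     West   Panel        25
group by product, sum of discount:
         discount
product          
Bolt           18
Panel          50
add column discount_x5 = t['discount'] * 5:
         discount  discount_x5
product                       
Bolt           18           90
Panel          50          250
sort by discount descending:
         discount  discount_x5
product                       
Panel          50          250
Bolt           18           90
Taking the value at position 0, column 'discount_x5' gives 250.

250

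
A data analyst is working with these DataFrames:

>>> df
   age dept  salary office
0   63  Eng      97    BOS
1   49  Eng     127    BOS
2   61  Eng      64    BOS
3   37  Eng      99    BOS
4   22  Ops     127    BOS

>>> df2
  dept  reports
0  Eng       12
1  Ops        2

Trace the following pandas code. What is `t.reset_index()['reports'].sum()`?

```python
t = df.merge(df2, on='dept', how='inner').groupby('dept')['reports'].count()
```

5

merge on 'dept' (how='inner') → 5 rows:
   age dept  salary office  reports
0   63  Eng      97    BOS       12
1   49  Eng     127    BOS       12
2   61  Eng      64    BOS       12
3   37  Eng      99    BOS       12
4   22  Ops     127    BOS        2
group by dept, count of reports:
dept
Eng    4
Ops    1
Name: reports, dtype: int64
reset_index():
  dept  reports
0  Eng        4
1  Ops        1
Reading off the sum of column 'reports', we get 5.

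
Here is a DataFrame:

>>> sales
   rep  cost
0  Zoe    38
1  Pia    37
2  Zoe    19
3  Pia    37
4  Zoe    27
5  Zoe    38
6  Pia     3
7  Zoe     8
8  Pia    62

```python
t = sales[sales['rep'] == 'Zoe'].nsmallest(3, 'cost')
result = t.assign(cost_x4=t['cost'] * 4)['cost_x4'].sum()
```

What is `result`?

216

filter rows where rep == 'Zoe':
   rep  cost
0  Zoe    38
2  Zoe    19
4  Zoe    27
5  Zoe    38
7  Zoe     8
take 3 rows with smallest cost:
   rep  cost
7  Zoe     8
2  Zoe    19
4  Zoe    27
add column cost_x4 = t['cost'] * 4:
   rep  cost  cost_x4
7  Zoe     8       32
2  Zoe    19       76
4  Zoe    27      108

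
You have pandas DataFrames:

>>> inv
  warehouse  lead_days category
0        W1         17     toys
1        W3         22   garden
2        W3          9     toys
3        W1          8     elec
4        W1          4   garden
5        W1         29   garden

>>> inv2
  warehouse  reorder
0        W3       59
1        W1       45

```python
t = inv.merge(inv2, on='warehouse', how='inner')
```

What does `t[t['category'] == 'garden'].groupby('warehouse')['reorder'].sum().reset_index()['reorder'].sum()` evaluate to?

merge on 'warehouse' (how='inner') → 6 rows:
  warehouse  lead_days category  reorder
0        W1         17     toys       45
1        W3         22   garden       59
2        W3          9     toys       59
3        W1          8     elec       45
4        W1          4   garden       45
5        W1         29   garden       45
filter rows where category == 'garden':
  warehouse  lead_days category  reorder
1        W3         22   garden       59
4        W1          4   garden       45
5        W1         29   garden       45
group by warehouse, sum of reorder:
warehouse
W1    90
W3    59
Name: reorder, dtype: int64
reset_index():
  warehouse  reorder
0        W1       90
1        W3       59
Hence 149.

149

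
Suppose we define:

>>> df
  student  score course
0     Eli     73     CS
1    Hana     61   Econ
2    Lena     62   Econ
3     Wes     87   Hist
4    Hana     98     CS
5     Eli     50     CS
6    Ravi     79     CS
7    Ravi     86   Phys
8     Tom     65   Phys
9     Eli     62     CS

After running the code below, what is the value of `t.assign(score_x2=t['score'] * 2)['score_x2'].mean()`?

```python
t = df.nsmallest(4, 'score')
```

117.5

take 4 rows with smallest score:
  student  score course
5     Eli     50     CS
1    Hana     61   Econ
2    Lena     62   Econ
9     Eli     62     CS
add column score_x2 = t['score'] * 2:
  student  score course  score_x2
5     Eli     50     CS       100
1    Hana     61   Econ       122
2    Lena     62   Econ       124
9     Eli     62     CS       124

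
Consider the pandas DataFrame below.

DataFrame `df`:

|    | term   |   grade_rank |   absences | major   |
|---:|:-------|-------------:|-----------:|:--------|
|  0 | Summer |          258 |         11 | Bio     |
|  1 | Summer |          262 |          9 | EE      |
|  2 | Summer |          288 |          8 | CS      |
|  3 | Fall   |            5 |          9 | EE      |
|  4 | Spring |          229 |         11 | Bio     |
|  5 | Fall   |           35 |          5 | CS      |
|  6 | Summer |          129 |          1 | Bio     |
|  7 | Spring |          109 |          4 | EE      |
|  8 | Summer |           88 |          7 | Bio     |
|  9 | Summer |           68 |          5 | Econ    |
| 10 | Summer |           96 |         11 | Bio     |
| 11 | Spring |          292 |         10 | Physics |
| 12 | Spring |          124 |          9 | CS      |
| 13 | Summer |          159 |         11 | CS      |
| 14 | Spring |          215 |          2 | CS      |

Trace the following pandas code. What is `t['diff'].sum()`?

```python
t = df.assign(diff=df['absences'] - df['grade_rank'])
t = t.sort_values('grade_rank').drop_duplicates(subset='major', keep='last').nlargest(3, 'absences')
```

add column diff = df['absences'] - df['grade_rank']:
      term  grade_rank  absences    major  diff
0   Summer         258        11      Bio  -247
1   Summer         262         9       EE  -253
2   Summer         288         8       CS  -280
3     Fall           5         9       EE     4
4   Spring         229        11      Bio  -218
5     Fall          35         5       CS   -30
6   Summer         129         1      Bio  -128
7   Spring         109         4       EE  -105
8   Summer          88         7      Bio   -81
9   Summer          68         5     Econ   -63
10  Summer          96        11      Bio   -85
11  Spring         292        10  Physics  -282
12  Spring         124         9       CS  -115
13  Summer         159        11       CS  -148
14  Spring         215         2       CS  -213
sort by grade_rank:
      term  grade_rank  absences    major  diff
3     Fall           5         9       EE     4
5     Fall          35         5       CS   -30
9   Summer          68         5     Econ   -63
8   Summer          88         7      Bio   -81
10  Summer          96        11      Bio   -85
7   Spring         109         4       EE  -105
12  Spring         124         9       CS  -115
6   Summer         129         1      Bio  -128
13  Summer         159        11       CS  -148
14  Spring         215         2       CS  -213
4   Spring         229        11      Bio  -218
0   Summer         258        11      Bio  -247
1   Summer         262         9       EE  -253
2   Summer         288         8       CS  -280
11  Spring         292        10  Physics  -282
drop duplicate major (keep=last):
      term  grade_rank  absences    major  diff
9   Summer          68         5     Econ   -63
0   Summer         258        11      Bio  -247
1   Summer         262         9       EE  -253
2   Summer         288         8       CS  -280
11  Spring         292        10  Physics  -282
take 3 rows with largest absences:
      term  grade_rank  absences    major  diff
0   Summer         258        11      Bio  -247
11  Spring         292        10  Physics  -282
1   Summer         262         9       EE  -253
sum of column 'diff' → -782

-782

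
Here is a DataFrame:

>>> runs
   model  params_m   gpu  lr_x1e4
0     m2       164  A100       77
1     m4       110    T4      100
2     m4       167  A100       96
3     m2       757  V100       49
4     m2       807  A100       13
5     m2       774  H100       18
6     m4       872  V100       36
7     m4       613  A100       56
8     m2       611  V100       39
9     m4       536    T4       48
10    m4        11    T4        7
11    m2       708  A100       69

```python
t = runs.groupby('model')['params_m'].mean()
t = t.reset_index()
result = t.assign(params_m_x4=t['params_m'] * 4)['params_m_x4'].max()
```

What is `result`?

group by model, mean of params_m:
model
m2    636.833333
m4    384.833333
Name: params_m, dtype: float64
reset_index():
  model    params_m
0    m2  636.833333
1    m4  384.833333
add column params_m_x4 = t['params_m'] * 4:
  model    params_m  params_m_x4
0    m2  636.833333  2547.333333
1    m4  384.833333  1539.333333
So max() = 2547.33333333.

2547.33333333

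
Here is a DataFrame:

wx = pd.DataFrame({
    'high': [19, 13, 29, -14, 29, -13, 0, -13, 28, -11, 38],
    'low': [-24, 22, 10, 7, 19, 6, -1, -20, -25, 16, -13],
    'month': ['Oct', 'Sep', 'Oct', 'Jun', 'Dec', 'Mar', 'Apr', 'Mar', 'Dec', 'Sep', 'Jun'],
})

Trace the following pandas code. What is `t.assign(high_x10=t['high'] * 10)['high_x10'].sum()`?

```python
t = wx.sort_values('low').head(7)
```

sort by low:
    high  low month
8     28  -25   Dec
0     19  -24   Oct
7    -13  -20   Mar
10    38  -13   Jun
6      0   -1   Apr
5    -13    6   Mar
3    -14    7   Jun
2     29   10   Oct
9    -11   16   Sep
4     29   19   Dec
1     13   22   Sep
take first 7 rows:
    high  low month
8     28  -25   Dec
0     19  -24   Oct
7    -13  -20   Mar
10    38  -13   Jun
6      0   -1   Apr
5    -13    6   Mar
3    -14    7   Jun
add column high_x10 = t['high'] * 10:
    high  low month  high_x10
8     28  -25   Dec       280
0     19  -24   Oct       190
7    -13  -20   Mar      -130
10    38  -13   Jun       380
6      0   -1   Apr         0
5    -13    6   Mar      -130
3    -14    7   Jun      -140
Hence 450.

450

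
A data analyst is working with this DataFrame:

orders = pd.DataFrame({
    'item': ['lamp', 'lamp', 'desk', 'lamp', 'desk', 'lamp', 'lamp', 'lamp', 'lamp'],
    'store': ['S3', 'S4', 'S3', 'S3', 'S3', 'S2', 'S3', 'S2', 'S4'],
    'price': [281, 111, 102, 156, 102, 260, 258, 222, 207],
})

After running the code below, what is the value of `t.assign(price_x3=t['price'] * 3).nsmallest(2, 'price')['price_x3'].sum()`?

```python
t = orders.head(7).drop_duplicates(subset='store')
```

take first 7 rows:
   item store  price
0  lamp    S3    281
1  lamp    S4    111
2  desk    S3    102
3  lamp    S3    156
4  desk    S3    102
5  lamp    S2    260
6  lamp    S3    258
drop duplicate store (keep=first):
   item store  price
0  lamp    S3    281
1  lamp    S4    111
5  lamp    S2    260
add column price_x3 = t['price'] * 3:
   item store  price  price_x3
0  lamp    S3    281       843
1  lamp    S4    111       333
5  lamp    S2    260       780
take 2 rows with smallest price:
   item store  price  price_x3
1  lamp    S4    111       333
5  lamp    S2    260       780
Hence 1113.

1113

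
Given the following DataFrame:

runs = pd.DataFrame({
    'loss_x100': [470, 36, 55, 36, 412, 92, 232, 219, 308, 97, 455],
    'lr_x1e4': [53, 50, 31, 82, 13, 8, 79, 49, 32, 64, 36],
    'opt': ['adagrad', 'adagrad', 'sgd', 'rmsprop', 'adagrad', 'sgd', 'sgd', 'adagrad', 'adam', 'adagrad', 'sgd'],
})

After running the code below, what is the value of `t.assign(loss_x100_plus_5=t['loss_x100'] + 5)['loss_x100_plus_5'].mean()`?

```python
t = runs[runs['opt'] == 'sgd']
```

filter rows where opt == 'sgd':
    loss_x100  lr_x1e4  opt
2          55       31  sgd
5          92        8  sgd
6         232       79  sgd
10        455       36  sgd
add column loss_x100_plus_5 = t['loss_x100'] + 5:
    loss_x100  lr_x1e4  opt  loss_x100_plus_5
2          55       31  sgd                60
5          92        8  sgd                97
6         232       79  sgd               237
10        455       36  sgd               460

213.5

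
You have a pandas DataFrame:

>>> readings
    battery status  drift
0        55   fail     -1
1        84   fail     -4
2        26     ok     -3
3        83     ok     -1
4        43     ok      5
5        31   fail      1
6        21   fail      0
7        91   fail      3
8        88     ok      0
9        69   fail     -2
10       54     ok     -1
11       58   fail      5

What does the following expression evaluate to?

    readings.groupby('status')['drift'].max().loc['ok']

group by status, max of drift:
status
fail    5
ok      5
Name: drift, dtype: int64
Reading off the value at index 'ok', we get 5.

5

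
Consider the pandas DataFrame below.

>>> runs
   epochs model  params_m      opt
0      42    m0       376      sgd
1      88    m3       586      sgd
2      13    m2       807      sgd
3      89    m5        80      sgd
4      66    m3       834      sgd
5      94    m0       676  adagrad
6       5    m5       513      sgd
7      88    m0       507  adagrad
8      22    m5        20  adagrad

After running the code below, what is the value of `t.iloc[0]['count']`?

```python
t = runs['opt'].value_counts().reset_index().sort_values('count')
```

value_counts of opt:
opt
sgd        6
adagrad    3
Name: count, dtype: int64
reset_index():
       opt  count
0      sgd      6
1  adagrad      3
sort by count:
       opt  count
1  adagrad      3
0      sgd      6
Hence 3.

3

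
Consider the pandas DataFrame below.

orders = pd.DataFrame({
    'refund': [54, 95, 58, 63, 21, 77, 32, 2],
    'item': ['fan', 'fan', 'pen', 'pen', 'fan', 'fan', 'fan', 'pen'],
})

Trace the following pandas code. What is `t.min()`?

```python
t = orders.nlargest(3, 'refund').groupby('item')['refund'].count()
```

take 3 rows with largest refund:
   refund item
1      95  fan
5      77  fan
3      63  pen
group by item, count of refund:
item
fan    2
pen    1
Name: refund, dtype: int64
Then the min of the resulting series: 1

1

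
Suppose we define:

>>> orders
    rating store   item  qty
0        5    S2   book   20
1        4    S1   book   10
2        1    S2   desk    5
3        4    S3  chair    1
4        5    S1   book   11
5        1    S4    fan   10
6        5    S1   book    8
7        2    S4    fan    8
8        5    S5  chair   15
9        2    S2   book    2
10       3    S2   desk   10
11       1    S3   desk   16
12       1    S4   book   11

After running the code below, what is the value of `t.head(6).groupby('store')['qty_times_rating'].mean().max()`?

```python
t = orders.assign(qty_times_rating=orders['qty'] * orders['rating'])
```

add column qty_times_rating = orders['qty'] * orders['rating']:
    rating store   item  qty  qty_times_rating
0        5    S2   book   20               100
1        4    S1   book   10                40
2        1    S2   desk    5                 5
3        4    S3  chair    1                 4
4        5    S1   book   11                55
5        1    S4    fan   10                10
6        5    S1   book    8                40
7        2    S4    fan    8                16
8        5    S5  chair   15                75
9        2    S2   book    2                 4
10       3    S2   desk   10                30
11       1    S3   desk   16                16
12       1    S4   book   11                11
take first 6 rows:
   rating store   item  qty  qty_times_rating
0       5    S2   book   20               100
1       4    S1   book   10                40
2       1    S2   desk    5                 5
3       4    S3  chair    1                 4
4       5    S1   book   11                55
5       1    S4    fan   10                10
group by store, mean of qty_times_rating:
store
S1    47.5
S2    52.5
S3     4.0
S4    10.0
Name: qty_times_rating, dtype: float64

52.5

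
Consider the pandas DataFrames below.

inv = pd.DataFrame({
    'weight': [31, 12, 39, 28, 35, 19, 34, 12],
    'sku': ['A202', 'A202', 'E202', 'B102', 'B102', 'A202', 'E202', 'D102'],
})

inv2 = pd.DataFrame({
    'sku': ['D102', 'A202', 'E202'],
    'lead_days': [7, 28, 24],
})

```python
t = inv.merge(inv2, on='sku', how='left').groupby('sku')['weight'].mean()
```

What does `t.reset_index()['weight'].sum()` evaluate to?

100.666666667

merge on 'sku' (how='left') → 8 rows:
   weight   sku  lead_days
0      31  A202       28.0
1      12  A202       28.0
2      39  E202       24.0
3      28  B102        NaN
4      35  B102        NaN
5      19  A202       28.0
6      34  E202       24.0
7      12  D102        7.0
group by sku, mean of weight:
sku
A202    20.666667
B102    31.500000
D102    12.000000
E202    36.500000
Name: weight, dtype: float64
reset_index():
    sku     weight
0  A202  20.666667
1  B102  31.500000
2  D102  12.000000
3  E202  36.500000
The sum of column 'weight' is 100.666666667.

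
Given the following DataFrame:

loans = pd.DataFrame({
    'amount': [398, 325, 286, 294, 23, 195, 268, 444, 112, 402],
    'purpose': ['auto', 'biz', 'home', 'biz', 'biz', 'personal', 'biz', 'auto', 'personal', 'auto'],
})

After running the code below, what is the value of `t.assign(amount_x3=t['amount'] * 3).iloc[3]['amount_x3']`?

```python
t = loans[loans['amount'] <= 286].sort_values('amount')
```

804

filter rows where amount <= 286:
   amount   purpose
2     286      home
4      23       biz
5     195  personal
6     268       biz
8     112  personal
sort by amount:
   amount   purpose
4      23       biz
8     112  personal
5     195  personal
6     268       biz
2     286      home
add column amount_x3 = t['amount'] * 3:
   amount   purpose  amount_x3
4      23       biz         69
8     112  personal        336
5     195  personal        585
6     268       biz        804
2     286      home        858
Reading off the value at position 3, column 'amount_x3', we get 804.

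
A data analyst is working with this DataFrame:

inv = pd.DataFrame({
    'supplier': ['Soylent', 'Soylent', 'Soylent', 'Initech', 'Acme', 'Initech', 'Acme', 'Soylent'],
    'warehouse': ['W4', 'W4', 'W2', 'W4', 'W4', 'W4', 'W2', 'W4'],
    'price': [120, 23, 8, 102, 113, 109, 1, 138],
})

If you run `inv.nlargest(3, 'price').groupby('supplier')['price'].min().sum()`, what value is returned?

take 3 rows with largest price:
  supplier warehouse  price
7  Soylent        W4    138
0  Soylent        W4    120
4     Acme        W4    113
group by supplier, min of price:
supplier
Acme       113
Soylent    120
Name: price, dtype: int64
The sum of the resulting series is 233.

233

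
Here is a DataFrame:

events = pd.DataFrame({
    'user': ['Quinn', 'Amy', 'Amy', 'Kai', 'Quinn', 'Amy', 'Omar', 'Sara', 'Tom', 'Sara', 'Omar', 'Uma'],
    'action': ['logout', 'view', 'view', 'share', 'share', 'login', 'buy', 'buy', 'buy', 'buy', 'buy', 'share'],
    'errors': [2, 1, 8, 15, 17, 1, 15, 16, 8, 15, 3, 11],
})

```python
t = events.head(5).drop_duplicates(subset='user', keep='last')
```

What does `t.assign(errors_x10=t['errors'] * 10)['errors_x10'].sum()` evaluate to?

400

take first 5 rows:
    user  action  errors
0  Quinn  logout       2
1    Amy    view       1
2    Amy    view       8
3    Kai   share      15
4  Quinn   share      17
drop duplicate user (keep=last):
    user action  errors
2    Amy   view       8
3    Kai  share      15
4  Quinn  share      17
add column errors_x10 = t['errors'] * 10:
    user action  errors  errors_x10
2    Amy   view       8          80
3    Kai  share      15         150
4  Quinn  share      17         170
Then the sum of column 'errors_x10': 400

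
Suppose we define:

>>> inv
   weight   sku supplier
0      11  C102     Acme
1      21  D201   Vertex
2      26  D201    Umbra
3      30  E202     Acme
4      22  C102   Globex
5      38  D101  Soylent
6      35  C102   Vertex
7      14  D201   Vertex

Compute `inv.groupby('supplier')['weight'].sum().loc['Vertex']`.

70

group by supplier, sum of weight:
supplier
Acme       41
Globex     22
Soylent    38
Umbra      26
Vertex     70
Name: weight, dtype: int64
Taking the value at index 'Vertex' gives 70.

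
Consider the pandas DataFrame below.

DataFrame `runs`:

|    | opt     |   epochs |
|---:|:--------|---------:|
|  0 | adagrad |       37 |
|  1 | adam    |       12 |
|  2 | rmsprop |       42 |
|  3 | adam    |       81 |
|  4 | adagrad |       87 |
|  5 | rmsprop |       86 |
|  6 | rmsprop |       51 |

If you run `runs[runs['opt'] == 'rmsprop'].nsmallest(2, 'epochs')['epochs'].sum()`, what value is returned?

93

filter rows where opt == 'rmsprop':
       opt  epochs
2  rmsprop      42
5  rmsprop      86
6  rmsprop      51
take 2 rows with smallest epochs:
       opt  epochs
2  rmsprop      42
6  rmsprop      51
Taking the sum of column 'epochs' gives 93.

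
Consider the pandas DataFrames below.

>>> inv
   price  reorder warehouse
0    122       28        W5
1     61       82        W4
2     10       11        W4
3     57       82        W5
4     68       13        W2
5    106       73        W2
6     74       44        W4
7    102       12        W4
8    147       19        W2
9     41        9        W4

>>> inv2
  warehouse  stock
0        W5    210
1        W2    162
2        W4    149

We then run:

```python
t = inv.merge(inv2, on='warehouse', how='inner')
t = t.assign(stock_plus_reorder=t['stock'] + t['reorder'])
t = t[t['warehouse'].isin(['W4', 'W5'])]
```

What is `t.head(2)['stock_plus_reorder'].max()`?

merge on 'warehouse' (how='inner') → 10 rows:
   price  reorder warehouse  stock
0    122       28        W5    210
1     61       82        W4    149
2     10       11        W4    149
3     57       82        W5    210
4     68       13        W2    162
5    106       73        W2    162
6     74       44        W4    149
7    102       12        W4    149
8    147       19        W2    162
9     41        9        W4    149
add column stock_plus_reorder = t['stock'] + t['reorder']:
   price  reorder warehouse  stock  stock_plus_reorder
0    122       28        W5    210                 238
1     61       82        W4    149                 231
2     10       11        W4    149                 160
3     57       82        W5    210                 292
4     68       13        W2    162                 175
5    106       73        W2    162                 235
6     74       44        W4    149                 193
7    102       12        W4    149                 161
8    147       19        W2    162                 181
9     41        9        W4    149                 158
filter rows where warehouse in ['W4', 'W5']:
   price  reorder warehouse  stock  stock_plus_reorder
0    122       28        W5    210                 238
1     61       82        W4    149                 231
2     10       11        W4    149                 160
3     57       82        W5    210                 292
6     74       44        W4    149                 193
7    102       12        W4    149                 161
9     41        9        W4    149                 158
take first 2 rows:
   price  reorder warehouse  stock  stock_plus_reorder
0    122       28        W5    210                 238
1     61       82        W4    149                 231
Hence 238.

238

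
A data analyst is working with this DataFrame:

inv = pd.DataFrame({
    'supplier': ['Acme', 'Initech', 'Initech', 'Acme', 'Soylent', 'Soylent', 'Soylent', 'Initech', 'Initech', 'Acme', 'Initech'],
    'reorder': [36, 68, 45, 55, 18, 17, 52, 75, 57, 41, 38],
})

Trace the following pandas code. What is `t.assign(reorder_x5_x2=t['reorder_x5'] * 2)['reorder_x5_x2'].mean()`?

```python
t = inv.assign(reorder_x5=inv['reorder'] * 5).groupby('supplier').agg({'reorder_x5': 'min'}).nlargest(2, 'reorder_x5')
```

370.0

add column reorder_x5 = inv['reorder'] * 5:
   supplier  reorder  reorder_x5
0      Acme       36         180
1   Initech       68         340
2   Initech       45         225
3      Acme       55         275
4   Soylent       18          90
5   Soylent       17          85
6   Soylent       52         260
7   Initech       75         375
8   Initech       57         285
9      Acme       41         205
10  Initech       38         190
group by supplier, min of reorder_x5:
          reorder_x5
supplier            
Acme             180
Initech          190
Soylent           85
take 2 rows with largest reorder_x5:
          reorder_x5
supplier            
Initech          190
Acme             180
add column reorder_x5_x2 = t['reorder_x5'] * 2:
          reorder_x5  reorder_x5_x2
supplier                           
Initech          190            380
Acme             180            360
The mean of column 'reorder_x5_x2' is 370.0.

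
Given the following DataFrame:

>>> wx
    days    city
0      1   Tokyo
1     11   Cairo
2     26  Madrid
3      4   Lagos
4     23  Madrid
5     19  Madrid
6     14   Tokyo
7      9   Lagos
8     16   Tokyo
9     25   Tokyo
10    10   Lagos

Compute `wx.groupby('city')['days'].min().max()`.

group by city, min of days:
city
Cairo     11
Lagos      4
Madrid    19
Tokyo      1
Name: days, dtype: int64
Finally, max of the resulting series = 19.

19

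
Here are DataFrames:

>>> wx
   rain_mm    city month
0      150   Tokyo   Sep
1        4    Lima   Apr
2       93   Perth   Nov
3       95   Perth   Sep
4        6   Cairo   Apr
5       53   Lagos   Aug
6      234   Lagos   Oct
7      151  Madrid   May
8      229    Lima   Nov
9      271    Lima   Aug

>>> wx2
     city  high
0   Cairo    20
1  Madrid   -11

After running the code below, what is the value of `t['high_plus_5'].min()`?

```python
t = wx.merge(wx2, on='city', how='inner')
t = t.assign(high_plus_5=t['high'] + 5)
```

-6

merge on 'city' (how='inner') → 2 rows:
   rain_mm    city month  high
0        6   Cairo   Apr    20
1      151  Madrid   May   -11
add column high_plus_5 = t['high'] + 5:
   rain_mm    city month  high  high_plus_5
0        6   Cairo   Apr    20           25
1      151  Madrid   May   -11           -6
Then the min of column 'high_plus_5': -6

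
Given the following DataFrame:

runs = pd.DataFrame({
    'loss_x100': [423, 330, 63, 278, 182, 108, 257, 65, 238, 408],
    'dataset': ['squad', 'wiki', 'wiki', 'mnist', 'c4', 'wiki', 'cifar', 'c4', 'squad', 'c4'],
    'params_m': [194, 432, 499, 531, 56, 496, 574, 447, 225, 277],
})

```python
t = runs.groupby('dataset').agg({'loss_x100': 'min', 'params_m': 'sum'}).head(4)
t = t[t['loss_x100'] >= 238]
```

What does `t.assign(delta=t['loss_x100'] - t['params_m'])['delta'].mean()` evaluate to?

-250.333333333

group by dataset: min(loss_x100), sum(params_m):
         loss_x100  params_m
dataset                     
c4              65       780
cifar          257       574
mnist          278       531
squad          238       419
wiki            63      1427
take first 4 rows:
         loss_x100  params_m
dataset                     
c4              65       780
cifar          257       574
mnist          278       531
squad          238       419
filter rows where loss_x100 >= 238:
         loss_x100  params_m
dataset                     
cifar          257       574
mnist          278       531
squad          238       419
add column delta = t['loss_x100'] - t['params_m']:
         loss_x100  params_m  delta
dataset                            
cifar          257       574   -317
mnist          278       531   -253
squad          238       419   -181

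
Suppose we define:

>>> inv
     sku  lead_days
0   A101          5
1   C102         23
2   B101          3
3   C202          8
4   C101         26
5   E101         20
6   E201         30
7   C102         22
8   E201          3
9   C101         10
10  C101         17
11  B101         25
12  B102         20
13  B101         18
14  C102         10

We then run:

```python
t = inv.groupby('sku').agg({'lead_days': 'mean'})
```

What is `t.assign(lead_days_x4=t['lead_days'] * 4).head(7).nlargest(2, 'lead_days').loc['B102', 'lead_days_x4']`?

80.0

group by sku, mean of lead_days:
      lead_days
sku            
A101   5.000000
B101  15.333333
B102  20.000000
C101  17.666667
C102  18.333333
C202   8.000000
E101  20.000000
E201  16.500000
add column lead_days_x4 = t['lead_days'] * 4:
      lead_days  lead_days_x4
sku                          
A101   5.000000     20.000000
B101  15.333333     61.333333
B102  20.000000     80.000000
C101  17.666667     70.666667
C102  18.333333     73.333333
C202   8.000000     32.000000
E101  20.000000     80.000000
E201  16.500000     66.000000
take first 7 rows:
      lead_days  lead_days_x4
sku                          
A101   5.000000     20.000000
B101  15.333333     61.333333
B102  20.000000     80.000000
C101  17.666667     70.666667
C102  18.333333     73.333333
C202   8.000000     32.000000
E101  20.000000     80.000000
take 2 rows with largest lead_days:
      lead_days  lead_days_x4
sku                          
B102       20.0          80.0
E101       20.0          80.0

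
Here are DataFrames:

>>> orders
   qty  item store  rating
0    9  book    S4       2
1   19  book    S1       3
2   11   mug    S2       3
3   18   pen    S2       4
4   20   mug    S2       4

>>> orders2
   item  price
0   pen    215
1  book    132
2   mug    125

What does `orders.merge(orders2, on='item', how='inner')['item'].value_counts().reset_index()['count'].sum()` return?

merge on 'item' (how='inner') → 5 rows:
   qty  item store  rating  price
0    9  book    S4       2    132
1   19  book    S1       3    132
2   11   mug    S2       3    125
3   18   pen    S2       4    215
4   20   mug    S2       4    125
value_counts of item:
item
book    2
mug     2
pen     1
Name: count, dtype: int64
reset_index():
   item  count
0  book      2
1   mug      2
2   pen      1
Reading off the sum of column 'count', we get 5.

5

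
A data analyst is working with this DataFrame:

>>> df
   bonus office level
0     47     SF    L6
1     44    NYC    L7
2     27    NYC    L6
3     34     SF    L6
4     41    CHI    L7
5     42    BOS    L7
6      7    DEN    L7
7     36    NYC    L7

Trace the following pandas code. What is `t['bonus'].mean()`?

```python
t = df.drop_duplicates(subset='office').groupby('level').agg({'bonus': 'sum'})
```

90.5

drop duplicate office (keep=first):
   bonus office level
0     47     SF    L6
1     44    NYC    L7
4     41    CHI    L7
5     42    BOS    L7
6      7    DEN    L7
group by level, sum of bonus:
       bonus
level       
L6        47
L7       134
The mean of column 'bonus' is 90.5.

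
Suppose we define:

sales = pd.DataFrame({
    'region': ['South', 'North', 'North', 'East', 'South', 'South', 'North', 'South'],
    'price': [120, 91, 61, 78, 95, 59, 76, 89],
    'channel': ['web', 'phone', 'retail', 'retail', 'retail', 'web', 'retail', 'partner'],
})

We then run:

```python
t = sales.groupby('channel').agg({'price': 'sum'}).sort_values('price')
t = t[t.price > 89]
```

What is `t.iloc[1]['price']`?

179

group by channel, sum of price:
         price
channel       
partner     89
phone       91
retail     310
web        179
sort by price:
         price
channel       
partner     89
phone       91
web        179
retail     310
filter rows where price > 89:
         price
channel       
phone       91
web        179
retail     310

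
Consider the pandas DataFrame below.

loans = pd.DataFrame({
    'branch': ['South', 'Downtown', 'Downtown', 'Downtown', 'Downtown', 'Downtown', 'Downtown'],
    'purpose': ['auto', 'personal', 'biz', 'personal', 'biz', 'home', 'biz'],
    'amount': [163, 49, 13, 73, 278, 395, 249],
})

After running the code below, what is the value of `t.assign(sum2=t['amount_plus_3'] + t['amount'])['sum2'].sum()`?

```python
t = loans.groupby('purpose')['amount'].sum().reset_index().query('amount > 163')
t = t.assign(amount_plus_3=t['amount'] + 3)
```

1876

group by purpose, sum of amount:
purpose
auto        163
biz         540
home        395
personal    122
Name: amount, dtype: int64
reset_index():
    purpose  amount
0      auto     163
1       biz     540
2      home     395
3  personal     122
filter rows where amount > 163:
  purpose  amount
1     biz     540
2    home     395
add column amount_plus_3 = t['amount'] + 3:
  purpose  amount  amount_plus_3
1     biz     540            543
2    home     395            398
add column sum2 = t['amount_plus_3'] + t['amount']:
  purpose  amount  amount_plus_3  sum2
1     biz     540            543  1083
2    home     395            398   793
Hence 1876.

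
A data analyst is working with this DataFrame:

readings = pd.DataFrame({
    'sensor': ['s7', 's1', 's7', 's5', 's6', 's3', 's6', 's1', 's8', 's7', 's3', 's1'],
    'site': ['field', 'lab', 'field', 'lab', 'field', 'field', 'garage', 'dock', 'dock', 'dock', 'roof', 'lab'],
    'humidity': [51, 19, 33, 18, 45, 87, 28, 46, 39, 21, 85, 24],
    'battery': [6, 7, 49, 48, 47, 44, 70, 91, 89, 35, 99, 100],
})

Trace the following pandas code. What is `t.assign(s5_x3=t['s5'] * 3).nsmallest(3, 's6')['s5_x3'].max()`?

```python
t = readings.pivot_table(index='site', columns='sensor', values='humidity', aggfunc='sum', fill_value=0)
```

54

pivot: rows=site, cols=sensor, sum(humidity):
sensor  s1  s3  s5  s6  s7  s8
site                          
dock    46   0   0   0  21  39
field    0  87   0  45  84   0
garage   0   0   0  28   0   0
lab     43   0  18   0   0   0
roof     0  85   0   0   0   0
add column s5_x3 = t['s5'] * 3:
sensor  s1  s3  s5  s6  s7  s8  s5_x3
site                                 
dock    46   0   0   0  21  39      0
field    0  87   0  45  84   0      0
garage   0   0   0  28   0   0      0
lab     43   0  18   0   0   0     54
roof     0  85   0   0   0   0      0
take 3 rows with smallest s6:
sensor  s1  s3  s5  s6  s7  s8  s5_x3
site                                 
dock    46   0   0   0  21  39      0
lab     43   0  18   0   0   0     54
roof     0  85   0   0   0   0      0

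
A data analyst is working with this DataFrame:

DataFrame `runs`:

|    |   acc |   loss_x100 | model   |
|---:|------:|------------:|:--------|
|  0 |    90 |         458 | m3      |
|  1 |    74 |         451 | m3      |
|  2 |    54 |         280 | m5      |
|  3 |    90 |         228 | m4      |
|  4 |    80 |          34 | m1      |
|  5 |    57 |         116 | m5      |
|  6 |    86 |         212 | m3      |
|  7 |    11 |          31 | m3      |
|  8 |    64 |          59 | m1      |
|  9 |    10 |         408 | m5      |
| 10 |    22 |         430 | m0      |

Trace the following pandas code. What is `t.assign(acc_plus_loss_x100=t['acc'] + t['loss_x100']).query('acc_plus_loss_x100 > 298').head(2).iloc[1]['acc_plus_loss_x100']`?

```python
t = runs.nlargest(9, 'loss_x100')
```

525

take 9 rows with largest loss_x100:
    acc  loss_x100 model
0    90        458    m3
1    74        451    m3
10   22        430    m0
9    10        408    m5
2    54        280    m5
3    90        228    m4
6    86        212    m3
5    57        116    m5
8    64         59    m1
add column acc_plus_loss_x100 = t['acc'] + t['loss_x100']:
    acc  loss_x100 model  acc_plus_loss_x100
0    90        458    m3                 548
1    74        451    m3                 525
10   22        430    m0                 452
9    10        408    m5                 418
2    54        280    m5                 334
3    90        228    m4                 318
6    86        212    m3                 298
5    57        116    m5                 173
8    64         59    m1                 123
filter rows where acc_plus_loss_x100 > 298:
    acc  loss_x100 model  acc_plus_loss_x100
0    90        458    m3                 548
1    74        451    m3                 525
10   22        430    m0                 452
9    10        408    m5                 418
2    54        280    m5                 334
3    90        228    m4                 318
take first 2 rows:
   acc  loss_x100 model  acc_plus_loss_x100
0   90        458    m3                 548
1   74        451    m3                 525
Finally, value at position 1, column 'acc_plus_loss_x100' = 525.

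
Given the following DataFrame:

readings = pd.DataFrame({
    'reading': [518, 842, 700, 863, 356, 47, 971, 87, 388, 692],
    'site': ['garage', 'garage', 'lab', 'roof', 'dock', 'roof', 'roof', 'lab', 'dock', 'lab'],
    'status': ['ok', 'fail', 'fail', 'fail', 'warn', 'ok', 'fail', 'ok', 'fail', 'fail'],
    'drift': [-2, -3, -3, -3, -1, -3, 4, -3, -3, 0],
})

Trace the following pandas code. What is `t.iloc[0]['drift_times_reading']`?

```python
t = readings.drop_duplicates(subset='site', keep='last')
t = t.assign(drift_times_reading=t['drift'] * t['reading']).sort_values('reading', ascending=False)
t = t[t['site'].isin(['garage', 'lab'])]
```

drop duplicate site (keep=last):
   reading    site status  drift
1      842  garage   fail     -3
6      971    roof   fail      4
8      388    dock   fail     -3
9      692     lab   fail      0
add column drift_times_reading = t['drift'] * t['reading']:
   reading    site status  drift  drift_times_reading
1      842  garage   fail     -3                -2526
6      971    roof   fail      4                 3884
8      388    dock   fail     -3                -1164
9      692     lab   fail      0                    0
sort by reading descending:
   reading    site status  drift  drift_times_reading
6      971    roof   fail      4                 3884
1      842  garage   fail     -3                -2526
9      692     lab   fail      0                    0
8      388    dock   fail     -3                -1164
filter rows where site in ['garage', 'lab']:
   reading    site status  drift  drift_times_reading
1      842  garage   fail     -3                -2526
9      692     lab   fail      0                    0

-2526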